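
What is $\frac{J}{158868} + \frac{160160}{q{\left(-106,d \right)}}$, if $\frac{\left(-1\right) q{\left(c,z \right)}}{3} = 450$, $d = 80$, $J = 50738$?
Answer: $- \frac{46992227}{397170} \approx -118.32$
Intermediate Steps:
$q{\left(c,z \right)} = -1350$ ($q{\left(c,z \right)} = \left(-3\right) 450 = -1350$)
$\frac{J}{158868} + \frac{160160}{q{\left(-106,d \right)}} = \frac{50738}{158868} + \frac{160160}{-1350} = 50738 \cdot \frac{1}{158868} + 160160 \left(- \frac{1}{1350}\right) = \frac{25369}{79434} - \frac{16016}{135} = - \frac{46992227}{397170}$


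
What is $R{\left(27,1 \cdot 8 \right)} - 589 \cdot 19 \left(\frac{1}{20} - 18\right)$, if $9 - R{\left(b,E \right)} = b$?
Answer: $\frac{4017209}{20} \approx 2.0086 \cdot 10^{5}$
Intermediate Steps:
$R{\left(b,E \right)} = 9 - b$
$R{\left(27,1 \cdot 8 \right)} - 589 \cdot 19 \left(\frac{1}{20} - 18\right) = \left(9 - 27\right) - 589 \cdot 19 \left(\frac{1}{20} - 18\right) = -18 - 589 \cdot 19 \left(- \frac{359}{20}\right) = -18 - - \frac{4017569}{20} = -18 + \frac{4017569}{20} = \frac{4017209}{20}$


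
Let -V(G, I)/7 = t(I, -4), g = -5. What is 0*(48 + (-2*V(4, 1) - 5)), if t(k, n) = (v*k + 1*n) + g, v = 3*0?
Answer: 0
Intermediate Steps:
v = 0
t(k, n) = -5 + n (t(k, n) = (0*k + 1*n) - 5 = (0 + n) - 5 = n - 5 = -5 + n)
V(G, I) = 63 (V(G, I) = -7*(-5 - 4) = -7*(-9) = 63)
0*(48 + (-2*V(4, 1) - 5)) = 0*(48 + (-2*63 - 5)) = 0*(48 + (-126 - 5)) = 0*(48 - 131) = 0*(-83) = 0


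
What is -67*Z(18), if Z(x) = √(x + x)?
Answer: -402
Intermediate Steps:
Z(x) = √2*√x (Z(x) = √(2*x) = √2*√x)
-67*Z(18) = -67*√2*√18 = -67*√2*3*√2 = -67*6 = -402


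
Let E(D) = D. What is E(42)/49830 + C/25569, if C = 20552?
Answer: 170863343/212350545 ≈ 0.80463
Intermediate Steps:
E(42)/49830 + C/25569 = 42/49830 + 20552/25569 = 42*(1/49830) + 20552*(1/25569) = 7/8305 + 20552/25569 = 170863343/212350545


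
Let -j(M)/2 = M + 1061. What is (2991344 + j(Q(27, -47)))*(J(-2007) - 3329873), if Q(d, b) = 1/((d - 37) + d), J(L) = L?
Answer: -169315386291360/17 ≈ -9.9597e+12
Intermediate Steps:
Q(d, b) = 1/(-37 + 2*d) (Q(d, b) = 1/((-37 + d) + d) = 1/(-37 + 2*d))
j(M) = -2122 - 2*M (j(M) = -2*(M + 1061) = -2*(1061 + M) = -2122 - 2*M)
(2991344 + j(Q(27, -47)))*(J(-2007) - 3329873) = (2991344 + (-2122 - 2/(-37 + 2*27)))*(-2007 - 3329873) = (2991344 + (-2122 - 2/(-37 + 54)))*(-3331880) = (2991344 + (-2122 - 2/17))*(-3331880) = (2991344 - 36076/17)*(-3331880) = (50816772/17)*(-3331880) = -169315386291360/17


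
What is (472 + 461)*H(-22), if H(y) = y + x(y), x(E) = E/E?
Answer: -19593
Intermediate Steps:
x(E) = 1
H(y) = 1 + y (H(y) = y + 1 = 1 + y)
(472 + 461)*H(-22) = (472 + 461)*(1 - 22) = 933*(-21) = -19593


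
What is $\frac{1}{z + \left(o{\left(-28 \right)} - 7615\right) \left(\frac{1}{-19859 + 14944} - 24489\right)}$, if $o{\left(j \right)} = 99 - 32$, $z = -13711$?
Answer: $\frac{4915}{908435825363} \approx 5.4104 \cdot 10^{-9}$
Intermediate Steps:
$o{\left(j \right)} = 67$ ($o{\left(j \right)} = 99 - 32 = 67$)
$\frac{1}{z + \left(o{\left(-28 \right)} - 7615\right) \left(\frac{1}{-19859 + 14944} - 24489\right)} = \frac{1}{-13711 + \left(67 - 7615\right) \left(\frac{1}{-19859 + 14944} - 24489\right)} = \frac{1}{-13711 - 7548 \left(\frac{1}{-4915} - 24489\right)} = \frac{1}{-13711 - 7548 \left(- \frac{1}{4915} - 24489\right)} = \frac{1}{-13711 - - \frac{908503214928}{4915}} = \frac{1}{-13711 + \frac{908503214928}{4915}} = \frac{1}{\frac{908435825363}{4915}} = \frac{4915}{908435825363}$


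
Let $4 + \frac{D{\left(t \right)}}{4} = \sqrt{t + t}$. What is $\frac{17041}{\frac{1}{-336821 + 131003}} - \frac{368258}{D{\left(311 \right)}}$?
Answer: $- \frac{1062725579143}{303} - \frac{184129 \sqrt{622}}{1212} \approx -3.5073 \cdot 10^{9}$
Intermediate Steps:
$D{\left(t \right)} = -16 + 4 \sqrt{2} \sqrt{t}$ ($D{\left(t \right)} = -16 + 4 \sqrt{t + t} = -16 + 4 \sqrt{2 t} = -16 + 4 \sqrt{2} \sqrt{t}$)
$\frac{17041}{\frac{1}{-336821 + 131003}} - \frac{368258}{D{\left(311 \right)}} = \frac{17041}{\frac{1}{-336821 + 131003}} - \frac{368258}{-16 + 4 \sqrt{2} \sqrt{311}} = \frac{17041}{\frac{1}{-205818}} - \frac{368258}{-16 + 4 \sqrt{622}} = \frac{17041}{- \frac{1}{205818}} - \frac{368258}{-16 + 4 \sqrt{622}} = 17041 \left(-205818\right) - \frac{368258}{-16 + 4 \sqrt{622}} = -3507344538 - \frac{368258}{-16 + 4 \sqrt{622}}$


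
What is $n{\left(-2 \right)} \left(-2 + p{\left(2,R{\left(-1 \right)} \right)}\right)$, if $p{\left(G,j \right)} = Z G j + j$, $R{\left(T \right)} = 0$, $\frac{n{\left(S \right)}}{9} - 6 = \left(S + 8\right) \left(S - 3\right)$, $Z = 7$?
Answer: $432$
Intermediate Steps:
$n{\left(S \right)} = 54 + 9 \left(-3 + S\right) \left(8 + S\right)$ ($n{\left(S \right)} = 54 + 9 \left(S + 8\right) \left(S - 3\right) = 54 + 9 \left(8 + S\right) \left(-3 + S\right) = 54 + 9 \left(-3 + S\right) \left(8 + S\right)$)
$p{\left(G,j \right)} = j + 7 G j$ ($p{\left(G,j \right)} = 7 G j + j = j + 7 G j$)
$n{\left(-2 \right)} \left(-2 + p{\left(2,R{\left(-1 \right)} \right)}\right) = \left(-162 + 9 \left(-2\right)^{2} + 45 \left(-2\right)\right) \left(-2 + 0 \left(1 + 7 \cdot 2\right)\right) = \left(-162 + 9 \cdot 4 - 90\right) \left(-2 + 0 \left(1 + 14\right)\right) = \left(-162 + 36 - 90\right) \left(-2 + 0 \cdot 15\right) = - 216 \left(-2 + 0\right) = \left(-216\right) \left(-2\right) = 432$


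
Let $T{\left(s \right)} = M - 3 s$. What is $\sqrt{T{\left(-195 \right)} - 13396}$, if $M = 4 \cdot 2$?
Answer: $i \sqrt{12803} \approx 113.15 i$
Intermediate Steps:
$M = 8$
$T{\left(s \right)} = 8 - 3 s$
$\sqrt{T{\left(-195 \right)} - 13396} = \sqrt{\left(8 - -585\right) - 13396} = \sqrt{\left(8 + 585\right) - 13396} = \sqrt{593 - 13396} = \sqrt{-12803} = i \sqrt{12803}$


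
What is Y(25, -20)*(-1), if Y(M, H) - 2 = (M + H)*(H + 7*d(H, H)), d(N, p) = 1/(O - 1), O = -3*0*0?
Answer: 133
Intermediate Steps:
O = 0 (O = 0*0 = 0)
d(N, p) = -1 (d(N, p) = 1/(0 - 1) = 1/(-1) = -1)
Y(M, H) = 2 + (-7 + H)*(H + M) (Y(M, H) = 2 + (M + H)*(H + 7*(-1)) = 2 + (H + M)*(H - 7) = 2 + (H + M)*(-7 + H) = 2 + (-7 + H)*(H + M))
Y(25, -20)*(-1) = (2 + (-20)² - 7*(-20) - 7*25 - 20*25)*(-1) = (2 + 400 + 140 - 175 - 500)*(-1) = -133*(-1) = 133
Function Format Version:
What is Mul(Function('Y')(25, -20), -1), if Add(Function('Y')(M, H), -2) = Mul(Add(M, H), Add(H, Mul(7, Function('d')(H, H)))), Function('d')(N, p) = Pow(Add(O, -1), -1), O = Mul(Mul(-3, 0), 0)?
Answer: 133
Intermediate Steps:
O = 0 (O = Mul(0, 0) = 0)
Function('d')(N, p) = -1 (Function('d')(N, p) = Pow(Add(0, -1), -1) = Pow(-1, -1) = -1)
Function('Y')(M, H) = Add(2, Mul(Add(-7, H), Add(H, M))) (Function('Y')(M, H) = Add(2, Mul(Add(M, H), Add(H, Mul(7, -1)))) = Add(2, Mul(Add(H, M), Add(H, -7))) = Add(2, Mul(Add(H, M), Add(-7, H))) = Add(2, Mul(Add(-7, H), Add(H, M))))
Mul(Function('Y')(25, -20), -1) = Mul(Add(2, Pow(-20, 2), Mul(-7, -20), Mul(-7, 25), Mul(-20, 25)), -1) = Mul(Add(2, 400, 140, -175, -500), -1) = Mul(-133, -1) = 133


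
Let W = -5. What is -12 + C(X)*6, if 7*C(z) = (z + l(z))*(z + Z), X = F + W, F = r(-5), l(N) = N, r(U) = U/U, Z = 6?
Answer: -180/7 ≈ -25.714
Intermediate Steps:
r(U) = 1
F = 1
X = -4 (X = 1 - 5 = -4)
C(z) = 2*z*(6 + z)/7 (C(z) = ((z + z)*(z + 6))/7 = ((2*z)*(6 + z))/7 = (2*z*(6 + z))/7 = 2*z*(6 + z)/7)
-12 + C(X)*6 = -12 + ((2/7)*(-4)*(6 - 4))*6 = -12 + ((2/7)*(-4)*2)*6 = -12 - 16/7*6 = -12 - 96/7 = -180/7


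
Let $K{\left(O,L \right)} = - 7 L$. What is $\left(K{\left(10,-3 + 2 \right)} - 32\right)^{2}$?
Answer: $625$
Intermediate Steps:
$\left(K{\left(10,-3 + 2 \right)} - 32\right)^{2} = \left(- 7 \left(-3 + 2\right) - 32\right)^{2} = \left(\left(-7\right) \left(-1\right) - 32\right)^{2} = \left(7 - 32\right)^{2} = \left(-25\right)^{2} = 625$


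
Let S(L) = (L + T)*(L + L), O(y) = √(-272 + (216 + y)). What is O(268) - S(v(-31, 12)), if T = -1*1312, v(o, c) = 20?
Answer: 51680 + 2*√53 ≈ 51695.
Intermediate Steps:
T = -1312
O(y) = √(-56 + y)
S(L) = 2*L*(-1312 + L) (S(L) = (L - 1312)*(L + L) = (-1312 + L)*(2*L) = 2*L*(-1312 + L))
O(268) - S(v(-31, 12)) = √(-56 + 268) - 2*20*(-1312 + 20) = √212 - 2*20*(-1292) = 2*√53 - 1*(-51680) = 2*√53 + 51680 = 51680 + 2*√53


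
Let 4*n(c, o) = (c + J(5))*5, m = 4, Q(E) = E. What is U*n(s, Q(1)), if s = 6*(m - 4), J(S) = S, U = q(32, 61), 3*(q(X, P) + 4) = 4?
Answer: -50/3 ≈ -16.667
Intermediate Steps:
q(X, P) = -8/3 (q(X, P) = -4 + (1/3)*4 = -4 + 4/3 = -8/3)
U = -8/3 ≈ -2.6667
s = 0 (s = 6*(4 - 4) = 6*0 = 0)
n(c, o) = 25/4 + 5*c/4 (n(c, o) = ((c + 5)*5)/4 = ((5 + c)*5)/4 = (25 + 5*c)/4 = 25/4 + 5*c/4)
U*n(s, Q(1)) = -8*(25/4 + (5/4)*0)/3 = -8*(25/4 + 0)/3 = -8/3*25/4 = -50/3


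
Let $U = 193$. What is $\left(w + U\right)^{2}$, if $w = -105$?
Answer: $7744$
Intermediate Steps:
$\left(w + U\right)^{2} = \left(-105 + 193\right)^{2} = 88^{2} = 7744$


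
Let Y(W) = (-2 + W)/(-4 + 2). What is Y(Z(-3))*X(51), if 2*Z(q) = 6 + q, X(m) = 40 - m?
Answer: -11/4 ≈ -2.7500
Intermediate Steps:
Z(q) = 3 + q/2 (Z(q) = (6 + q)/2 = 3 + q/2)
Y(W) = 1 - W/2 (Y(W) = (-2 + W)/(-2) = (-2 + W)*(-1/2) = 1 - W/2)
Y(Z(-3))*X(51) = (1 - (3 + (1/2)*(-3))/2)*(40 - 1*51) = (1 - (3 - 3/2)/2)*(40 - 51) = (1 - 1/2*3/2)*(-11) = (1 - 3/4)*(-11) = (1/4)*(-11) = -11/4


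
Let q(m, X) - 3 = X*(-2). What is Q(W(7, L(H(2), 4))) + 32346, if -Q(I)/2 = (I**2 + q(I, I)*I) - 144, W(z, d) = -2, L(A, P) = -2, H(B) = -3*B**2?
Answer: 32654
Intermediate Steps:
q(m, X) = 3 - 2*X (q(m, X) = 3 + X*(-2) = 3 - 2*X)
Q(I) = 288 - 2*I**2 - 2*I*(3 - 2*I) (Q(I) = -2*((I**2 + (3 - 2*I)*I) - 144) = -2*((I**2 + I*(3 - 2*I)) - 144) = -2*(-144 + I**2 + I*(3 - 2*I)) = 288 - 2*I**2 - 2*I*(3 - 2*I))
Q(W(7, L(H(2), 4))) + 32346 = (288 - 6*(-2) + 2*(-2)**2) + 32346 = (288 + 12 + 2*4) + 32346 = (288 + 12 + 8) + 32346 = 308 + 32346 = 32654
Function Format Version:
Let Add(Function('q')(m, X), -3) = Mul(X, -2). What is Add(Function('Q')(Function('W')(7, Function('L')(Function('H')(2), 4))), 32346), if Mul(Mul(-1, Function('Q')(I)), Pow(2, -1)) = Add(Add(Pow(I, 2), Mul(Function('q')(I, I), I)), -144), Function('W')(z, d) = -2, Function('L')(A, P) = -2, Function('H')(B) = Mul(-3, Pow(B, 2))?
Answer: 32654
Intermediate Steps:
Function('q')(m, X) = Add(3, Mul(-2, X)) (Function('q')(m, X) = Add(3, Mul(X, -2)) = Add(3, Mul(-2, X)))
Function('Q')(I) = Add(288, Mul(-2, Pow(I, 2)), Mul(-2, I, Add(3, Mul(-2, I)))) (Function('Q')(I) = Mul(-2, Add(Add(Pow(I, 2), Mul(Add(3, Mul(-2, I)), I)), -144)) = Mul(-2, Add(Add(Pow(I, 2), Mul(I, Add(3, Mul(-2, I)))), -144)) = Mul(-2, Add(-144, Pow(I, 2), Mul(I, Add(3, Mul(-2, I))))) = Add(288, Mul(-2, Pow(I, 2)), Mul(-2, I, Add(3, Mul(-2, I)))))
Add(Function('Q')(Function('W')(7, Function('L')(Function('H')(2), 4))), 32346) = Add(Add(288, Mul(-6, -2), Mul(2, Pow(-2, 2))), 32346) = Add(Add(288, 12, Mul(2, 4)), 32346) = Add(Add(288, 12, 8), 32346) = Add(308, 32346) = 32654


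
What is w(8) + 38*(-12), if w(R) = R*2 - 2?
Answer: -442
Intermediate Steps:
w(R) = -2 + 2*R (w(R) = 2*R - 2 = -2 + 2*R)
w(8) + 38*(-12) = (-2 + 2*8) + 38*(-12) = (-2 + 16) - 456 = 14 - 456 = -442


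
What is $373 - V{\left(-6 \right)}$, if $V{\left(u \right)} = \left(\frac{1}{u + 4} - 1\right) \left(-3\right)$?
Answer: $\frac{737}{2} \approx 368.5$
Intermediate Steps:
$V{\left(u \right)} = 3 - \frac{3}{4 + u}$ ($V{\left(u \right)} = \left(\frac{1}{4 + u} - 1\right) \left(-3\right) = \left(-1 + \frac{1}{4 + u}\right) \left(-3\right) = 3 - \frac{3}{4 + u}$)
$373 - V{\left(-6 \right)} = 373 - \frac{3 \left(3 - 6\right)}{4 - 6} = 373 - 3 \frac{1}{-2} \left(-3\right) = 373 - 3 \left(- \frac{1}{2}\right) \left(-3\right) = 373 - \frac{9}{2} = \frac{737}{2}$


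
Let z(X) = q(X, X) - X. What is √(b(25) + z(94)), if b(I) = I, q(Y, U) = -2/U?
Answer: 2*I*√38117/47 ≈ 8.3079*I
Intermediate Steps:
z(X) = -X - 2/X (z(X) = -2/X - X = -X - 2/X)
√(b(25) + z(94)) = √(25 + (-1*94 - 2/94)) = √(25 + (-94 - 2*1/94)) = √(25 + (-94 - 1/47)) = √(25 - 4419/47) = √(-3244/47) = 2*I*√38117/47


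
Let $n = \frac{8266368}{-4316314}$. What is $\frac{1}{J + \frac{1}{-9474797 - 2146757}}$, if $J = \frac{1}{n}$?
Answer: $- \frac{24017010523968}{12540571124581} \approx -1.9151$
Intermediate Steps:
$n = - \frac{4133184}{2158157}$ ($n = 8266368 \left(- \frac{1}{4316314}\right) = - \frac{4133184}{2158157} \approx -1.9151$)
$J = - \frac{2158157}{4133184}$ ($J = \frac{1}{- \frac{4133184}{2158157}} = - \frac{2158157}{4133184} \approx -0.52215$)
$\frac{1}{J + \frac{1}{-9474797 - 2146757}} = \frac{1}{- \frac{2158157}{4133184} + \frac{1}{-9474797 - 2146757}} = \frac{1}{- \frac{2158157}{4133184} + \frac{1}{-11621554}} = \frac{1}{- \frac{2158157}{4133184} - \frac{1}{11621554}} = \frac{1}{- \frac{12540571124581}{24017010523968}} = - \frac{24017010523968}{12540571124581}$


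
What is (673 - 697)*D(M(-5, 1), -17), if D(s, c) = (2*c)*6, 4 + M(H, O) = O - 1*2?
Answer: 4896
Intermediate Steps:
M(H, O) = -6 + O (M(H, O) = -4 + (O - 1*2) = -4 + (O - 2) = -4 + (-2 + O) = -6 + O)
D(s, c) = 12*c
(673 - 697)*D(M(-5, 1), -17) = (673 - 697)*(12*(-17)) = -24*(-204) = 4896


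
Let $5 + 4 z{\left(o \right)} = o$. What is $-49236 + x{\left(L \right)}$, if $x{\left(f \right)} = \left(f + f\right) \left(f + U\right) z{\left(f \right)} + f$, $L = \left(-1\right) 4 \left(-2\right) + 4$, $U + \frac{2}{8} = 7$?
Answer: $- \frac{96873}{2} \approx -48437.0$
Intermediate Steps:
$U = \frac{27}{4}$ ($U = - \frac{1}{4} + 7 = \frac{27}{4} \approx 6.75$)
$z{\left(o \right)} = - \frac{5}{4} + \frac{o}{4}$
$L = 12$ ($L = \left(-4\right) \left(-2\right) + 4 = 8 + 4 = 12$)
$x{\left(f \right)} = f + 2 f \left(- \frac{5}{4} + \frac{f}{4}\right) \left(\frac{27}{4} + f\right)$ ($x{\left(f \right)} = \left(f + f\right) \left(f + \frac{27}{4}\right) \left(- \frac{5}{4} + \frac{f}{4}\right) + f = 2 f \left(\frac{27}{4} + f\right) \left(- \frac{5}{4} + \frac{f}{4}\right) + f = 2 f \left(- \frac{5}{4} + \frac{f}{4}\right) \left(\frac{27}{4} + f\right) + f = f + 2 f \left(- \frac{5}{4} + \frac{f}{4}\right) \left(\frac{27}{4} + f\right)$)
$-49236 + x{\left(L \right)} = -49236 + \frac{1}{8} \cdot 12 \left(-127 + 4 \cdot 12^{2} + 7 \cdot 12\right) = -49236 + \frac{1}{8} \cdot 12 \left(-127 + 4 \cdot 144 + 84\right) = -49236 + \frac{1}{8} \cdot 12 \left(-127 + 576 + 84\right) = -49236 + \frac{1}{8} \cdot 12 \cdot 533 = -49236 + \frac{1599}{2} = - \frac{96873}{2}$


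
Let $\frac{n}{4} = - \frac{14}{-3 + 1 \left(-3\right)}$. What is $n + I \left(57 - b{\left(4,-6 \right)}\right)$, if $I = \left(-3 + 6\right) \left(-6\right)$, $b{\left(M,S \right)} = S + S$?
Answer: $- \frac{3698}{3} \approx -1232.7$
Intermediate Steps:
$b{\left(M,S \right)} = 2 S$
$I = -18$ ($I = 3 \left(-6\right) = -18$)
$n = \frac{28}{3}$ ($n = 4 \left(- \frac{14}{-3 + 1 \left(-3\right)}\right) = 4 \left(- \frac{14}{-3 - 3}\right) = 4 \left(- \frac{14}{-6}\right) = 4 \left(\left(-14\right) \left(- \frac{1}{6}\right)\right) = 4 \cdot \frac{7}{3} = \frac{28}{3} \approx 9.3333$)
$n + I \left(57 - b{\left(4,-6 \right)}\right) = \frac{28}{3} - 18 \left(57 - 2 \left(-6\right)\right) = \frac{28}{3} - 18 \left(57 - -12\right) = \frac{28}{3} - 18 \left(57 + 12\right) = \frac{28}{3} - 1242 = - \frac{3698}{3}$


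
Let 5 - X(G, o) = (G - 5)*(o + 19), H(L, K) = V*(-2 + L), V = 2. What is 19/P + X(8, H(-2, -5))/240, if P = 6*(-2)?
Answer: -17/10 ≈ -1.7000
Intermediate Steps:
H(L, K) = -4 + 2*L (H(L, K) = 2*(-2 + L) = -4 + 2*L)
X(G, o) = 5 - (-5 + G)*(19 + o) (X(G, o) = 5 - (G - 5)*(o + 19) = 5 - (-5 + G)*(19 + o))
P = -12
19/P + X(8, H(-2, -5))/240 = 19/(-12) + (100 - 19*8 + 5*(-4 + 2*(-2)) - 1*8*(-4 + 2*(-2)))/240 = 19*(-1/12) + (100 - 152 + 5*(-4 - 4) - 1*8*(-4 - 4))*(1/240) = -19/12 + (100 - 152 + 5*(-8) - 1*8*(-8))*(1/240) = -19/12 + (100 - 152 - 40 + 64)*(1/240) = -19/12 - 28*1/240 = -19/12 - 7/60 = -17/10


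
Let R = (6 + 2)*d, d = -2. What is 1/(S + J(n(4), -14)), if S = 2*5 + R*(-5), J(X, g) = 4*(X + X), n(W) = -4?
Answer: 1/58 ≈ 0.017241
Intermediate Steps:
J(X, g) = 8*X (J(X, g) = 4*(2*X) = 8*X)
R = -16 (R = (6 + 2)*(-2) = 8*(-2) = -16)
S = 90 (S = 2*5 - 16*(-5) = 10 + 80 = 90)
1/(S + J(n(4), -14)) = 1/(90 + 8*(-4)) = 1/(90 - 32) = 1/58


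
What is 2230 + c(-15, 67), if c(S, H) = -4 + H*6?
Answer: 2628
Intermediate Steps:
c(S, H) = -4 + 6*H
2230 + c(-15, 67) = 2230 + (-4 + 6*67) = 2230 + (-4 + 402) = 2230 + 398 = 2628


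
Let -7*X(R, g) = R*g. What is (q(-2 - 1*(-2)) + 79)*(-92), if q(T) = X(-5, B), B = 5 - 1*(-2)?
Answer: -7728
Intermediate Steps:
B = 7 (B = 5 + 2 = 7)
X(R, g) = -R*g/7
q(T) = 5 (q(T) = -⅐*(-5)*7 = 5)
(q(-2 - 1*(-2)) + 79)*(-92) = (5 + 79)*(-92) = 84*(-92) = -7728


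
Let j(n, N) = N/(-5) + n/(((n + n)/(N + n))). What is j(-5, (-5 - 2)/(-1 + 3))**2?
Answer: 5041/400 ≈ 12.602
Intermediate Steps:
j(n, N) = n/2 + 3*N/10 (j(n, N) = N*(-1/5) + n/(((2*n)/(N + n))) = -N/5 + n/((2*n/(N + n))) = -N/5 + n*((N + n)/(2*n)) = -N/5 + (N/2 + n/2) = n/2 + 3*N/10)
j(-5, (-5 - 2)/(-1 + 3))**2 = ((1/2)*(-5) + 3*((-5 - 2)/(-1 + 3))/10)**2 = (-5/2 + 3*(-7/2)/10)**2 = (-5/2 + 3*(-7*1/2)/10)**2 = (-5/2 + (3/10)*(-7/2))**2 = (-5/2 - 21/20)**2 = (-71/20)**2 = 5041/400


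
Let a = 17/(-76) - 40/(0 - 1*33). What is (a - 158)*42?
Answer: -2756495/418 ≈ -6594.5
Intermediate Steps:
a = 2479/2508 (a = 17*(-1/76) - 40/(0 - 33) = -17/76 - 40/(-33) = -17/76 - 40*(-1/33) = -17/76 + 40/33 = 2479/2508 ≈ 0.98844)
(a - 158)*42 = (2479/2508 - 158)*42 = -393785/2508*42 = -2756495/418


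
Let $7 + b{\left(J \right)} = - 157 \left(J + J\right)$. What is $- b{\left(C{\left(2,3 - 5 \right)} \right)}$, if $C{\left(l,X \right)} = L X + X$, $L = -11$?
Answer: $6287$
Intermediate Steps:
$C{\left(l,X \right)} = - 10 X$ ($C{\left(l,X \right)} = - 11 X + X = - 10 X$)
$b{\left(J \right)} = -7 - 314 J$ ($b{\left(J \right)} = -7 - 157 \left(J + J\right) = -7 - 157 \cdot 2 J = -7 - 314 J$)
$- b{\left(C{\left(2,3 - 5 \right)} \right)} = - (-7 - 314 \left(- 10 \left(3 - 5\right)\right)) = - (-7 - 314 \left(\left(-10\right) \left(-2\right)\right)) = - (-7 - 6280) = \left(-1\right) \left(-6287\right) = 6287$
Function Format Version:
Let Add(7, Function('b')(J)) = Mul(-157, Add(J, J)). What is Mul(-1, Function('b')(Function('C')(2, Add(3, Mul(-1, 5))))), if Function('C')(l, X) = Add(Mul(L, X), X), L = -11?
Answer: 6287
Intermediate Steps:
Function('C')(l, X) = Mul(-10, X) (Function('C')(l, X) = Add(Mul(-11, X), X) = Mul(-10, X))
Function('b')(J) = Add(-7, Mul(-314, J)) (Function('b')(J) = Add(-7, Mul(-157, Add(J, J))) = Add(-7, Mul(-157, Mul(2, J))) = Add(-7, Mul(-314, J)))
Mul(-1, Function('b')(Function('C')(2, Add(3, Mul(-1, 5))))) = Mul(-1, Add(-7, Mul(-314, Mul(-10, Add(3, Mul(-1, 5)))))) = Mul(-1, Add(-7, Mul(-314, Mul(-10, Add(3, -5))))) = Mul(-1, Add(-7, Mul(-314, Mul(-10, -2)))) = Mul(-1, Add(-7, Mul(-314, 20))) = Mul(-1, Add(-7, -6280)) = Mul(-1, -6287) = 6287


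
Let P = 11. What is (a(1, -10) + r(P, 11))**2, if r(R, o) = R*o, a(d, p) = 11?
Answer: 17424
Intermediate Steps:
(a(1, -10) + r(P, 11))**2 = (11 + 11*11)**2 = (11 + 121)**2 = 132**2 = 17424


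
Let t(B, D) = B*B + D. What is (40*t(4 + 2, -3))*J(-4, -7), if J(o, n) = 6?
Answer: 7920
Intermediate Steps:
t(B, D) = D + B² (t(B, D) = B² + D = D + B²)
(40*t(4 + 2, -3))*J(-4, -7) = (40*(-3 + (4 + 2)²))*6 = (40*(-3 + 6²))*6 = (40*(-3 + 36))*6 = (40*33)*6 = 1320*6 = 7920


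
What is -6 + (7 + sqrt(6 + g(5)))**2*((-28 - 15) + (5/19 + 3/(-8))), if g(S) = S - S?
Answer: -361327/152 - 45871*sqrt(6)/76 ≈ -3855.6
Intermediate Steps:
g(S) = 0
-6 + (7 + sqrt(6 + g(5)))**2*((-28 - 15) + (5/19 + 3/(-8))) = -6 + (7 + sqrt(6 + 0))**2*((-28 - 15) + (5/19 + 3/(-8))) = -6 + (7 + sqrt(6))**2*(-43 + (5*(1/19) + 3*(-1/8))) = -6 + (7 + sqrt(6))**2*(-43 + (5/19 - 3/8)) = -6 + (7 + sqrt(6))**2*(-43 - 17/152) = -6 + (7 + sqrt(6))**2*(-6553/152) = -6 - 6553*(7 + sqrt(6))**2/152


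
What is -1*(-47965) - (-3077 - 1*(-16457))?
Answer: 34585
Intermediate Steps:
-1*(-47965) - (-3077 - 1*(-16457)) = 47965 - (-3077 + 16457) = 47965 - 1*13380 = 47965 - 13380 = 34585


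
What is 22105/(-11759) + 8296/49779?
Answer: -1002812131/585351261 ≈ -1.7132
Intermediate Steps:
22105/(-11759) + 8296/49779 = 22105*(-1/11759) + 8296*(1/49779) = -22105/11759 + 8296/49779 = -1002812131/585351261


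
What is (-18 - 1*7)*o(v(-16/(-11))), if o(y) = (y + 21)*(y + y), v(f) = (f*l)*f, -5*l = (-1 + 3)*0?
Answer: 0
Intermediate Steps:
l = 0 (l = -(-1 + 3)*0/5 = -2*0/5 = -⅕*0 = 0)
v(f) = 0 (v(f) = (f*0)*f = 0*f = 0)
o(y) = 2*y*(21 + y) (o(y) = (21 + y)*(2*y) = 2*y*(21 + y))
(-18 - 1*7)*o(v(-16/(-11))) = (-18 - 1*7)*(2*0*(21 + 0)) = (-18 - 7)*(2*0*21) = -25*0 = 0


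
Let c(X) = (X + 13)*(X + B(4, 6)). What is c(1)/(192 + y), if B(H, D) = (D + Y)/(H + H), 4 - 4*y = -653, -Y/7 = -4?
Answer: 98/475 ≈ 0.20632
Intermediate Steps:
Y = 28 (Y = -7*(-4) = 28)
y = 657/4 (y = 1 - 1/4*(-653) = 1 + 653/4 = 657/4 ≈ 164.25)
B(H, D) = (28 + D)/(2*H) (B(H, D) = (D + 28)/(H + H) = (28 + D)/((2*H)) = (28 + D)*(1/(2*H)) = (28 + D)/(2*H))
c(X) = (13 + X)*(17/4 + X) (c(X) = (X + 13)*(X + (1/2)*(28 + 6)/4) = (13 + X)*(X + (1/2)*(1/4)*34) = (13 + X)*(X + 17/4) = (13 + X)*(17/4 + X))
c(1)/(192 + y) = (221/4 + 1**2 + (69/4)*1)/(192 + 657/4) = (221/4 + 1 + 69/4)/(1425/4) = (4/1425)*(147/2) = 98/475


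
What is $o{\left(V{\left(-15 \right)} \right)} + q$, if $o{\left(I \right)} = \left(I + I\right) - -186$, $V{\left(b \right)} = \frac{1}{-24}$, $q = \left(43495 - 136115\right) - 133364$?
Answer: $- \frac{2709577}{12} \approx -2.258 \cdot 10^{5}$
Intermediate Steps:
$q = -225984$ ($q = -92620 - 133364 = -225984$)
$V{\left(b \right)} = - \frac{1}{24}$
$o{\left(I \right)} = 186 + 2 I$ ($o{\left(I \right)} = 2 I + 186 = 186 + 2 I$)
$o{\left(V{\left(-15 \right)} \right)} + q = \left(186 + 2 \left(- \frac{1}{24}\right)\right) - 225984 = \left(186 - \frac{1}{12}\right) - 225984 = \frac{2231}{12} - 225984 = - \frac{2709577}{12}$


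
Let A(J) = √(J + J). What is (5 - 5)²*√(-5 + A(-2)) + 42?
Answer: 42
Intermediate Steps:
A(J) = √2*√J (A(J) = √(2*J) = √2*√J)
(5 - 5)²*√(-5 + A(-2)) + 42 = (5 - 5)²*√(-5 + √2*√(-2)) + 42 = 0²*√(-5 + √2*(I*√2)) + 42 = 0*√(-5 + 2*I) + 42 = 0 + 42 = 42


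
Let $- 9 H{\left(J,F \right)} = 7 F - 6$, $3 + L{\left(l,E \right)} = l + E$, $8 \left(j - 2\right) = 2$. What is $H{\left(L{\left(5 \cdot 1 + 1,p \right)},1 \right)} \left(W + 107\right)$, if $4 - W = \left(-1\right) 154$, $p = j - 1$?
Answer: $- \frac{265}{9} \approx -29.444$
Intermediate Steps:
$j = \frac{9}{4}$ ($j = 2 + \frac{1}{8} \cdot 2 = 2 + \frac{1}{4} = \frac{9}{4} \approx 2.25$)
$p = \frac{5}{4}$ ($p = \frac{9}{4} - 1 = \frac{5}{4} \approx 1.25$)
$L{\left(l,E \right)} = -3 + E + l$ ($L{\left(l,E \right)} = -3 + \left(l + E\right) = -3 + \left(E + l\right) = -3 + E + l$)
$W = 158$ ($W = 4 - \left(-1\right) 154 = 4 - -154 = 4 + 154 = 158$)
$H{\left(J,F \right)} = \frac{2}{3} - \frac{7 F}{9}$ ($H{\left(J,F \right)} = - \frac{7 F - 6}{9} = - \frac{-6 + 7 F}{9} = \frac{2}{3} - \frac{7 F}{9}$)
$H{\left(L{\left(5 \cdot 1 + 1,p \right)},1 \right)} \left(W + 107\right) = \left(\frac{2}{3} - \frac{7}{9}\right) \left(158 + 107\right) = \left(\frac{2}{3} - \frac{7}{9}\right) 265 = \left(- \frac{1}{9}\right) 265 = - \frac{265}{9}$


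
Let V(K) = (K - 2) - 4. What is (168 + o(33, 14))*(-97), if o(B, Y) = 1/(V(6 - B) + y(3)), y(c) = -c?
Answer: -586559/36 ≈ -16293.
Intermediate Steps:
V(K) = -6 + K (V(K) = (-2 + K) - 4 = -6 + K)
o(B, Y) = 1/(-3 - B) (o(B, Y) = 1/((-6 + (6 - B)) - 1*3) = 1/(-B - 3) = 1/(-3 - B))
(168 + o(33, 14))*(-97) = (168 - 1/(3 + 33))*(-97) = (168 - 1/36)*(-97) = (6047/36)*(-97) = -586559/36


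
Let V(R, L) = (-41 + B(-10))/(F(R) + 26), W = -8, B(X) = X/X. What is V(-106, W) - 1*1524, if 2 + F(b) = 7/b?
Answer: -3870628/2537 ≈ -1525.7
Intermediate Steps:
F(b) = -2 + 7/b
B(X) = 1
V(R, L) = -40/(24 + 7/R) (V(R, L) = (-41 + 1)/((-2 + 7/R) + 26) = -40/(24 + 7/R))
V(-106, W) - 1*1524 = -40*(-106)/(7 + 24*(-106)) - 1*1524 = -40*(-106)/(7 - 2544) - 1524 = -40*(-106)/(-2537) - 1524 = -40*(-106)*(-1/2537) - 1524 = -4240/2537 - 1524 = -3870628/2537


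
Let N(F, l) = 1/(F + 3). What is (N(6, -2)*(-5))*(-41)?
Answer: 205/9 ≈ 22.778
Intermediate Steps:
N(F, l) = 1/(3 + F)
(N(6, -2)*(-5))*(-41) = (-5/(3 + 6))*(-41) = (-5/9)*(-41) = ((⅑)*(-5))*(-41) = -5/9*(-41) = 205/9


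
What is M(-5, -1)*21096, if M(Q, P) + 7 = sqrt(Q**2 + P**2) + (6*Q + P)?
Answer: -801648 + 21096*sqrt(26) ≈ -6.9408e+5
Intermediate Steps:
M(Q, P) = -7 + P + sqrt(P**2 + Q**2) + 6*Q (M(Q, P) = -7 + (sqrt(Q**2 + P**2) + (6*Q + P)) = -7 + (sqrt(P**2 + Q**2) + (P + 6*Q)) = -7 + (P + sqrt(P**2 + Q**2) + 6*Q) = -7 + P + sqrt(P**2 + Q**2) + 6*Q)
M(-5, -1)*21096 = (-7 - 1 + sqrt((-1)**2 + (-5)**2) + 6*(-5))*21096 = (-7 - 1 + sqrt(1 + 25) - 30)*21096 = (-7 - 1 + sqrt(26) - 30)*21096 = (-38 + sqrt(26))*21096 = -801648 + 21096*sqrt(26)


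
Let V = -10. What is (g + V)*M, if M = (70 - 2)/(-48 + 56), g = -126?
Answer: -1156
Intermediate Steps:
M = 17/2 (M = 68/8 = 68*(⅛) = 17/2 ≈ 8.5000)
(g + V)*M = (-126 - 10)*(17/2) = -136*17/2 = -1156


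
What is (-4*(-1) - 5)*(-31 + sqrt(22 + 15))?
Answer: 31 - sqrt(37) ≈ 24.917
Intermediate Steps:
(-4*(-1) - 5)*(-31 + sqrt(22 + 15)) = (4 - 5)*(-31 + sqrt(37)) = -(-31 + sqrt(37)) = 31 - sqrt(37)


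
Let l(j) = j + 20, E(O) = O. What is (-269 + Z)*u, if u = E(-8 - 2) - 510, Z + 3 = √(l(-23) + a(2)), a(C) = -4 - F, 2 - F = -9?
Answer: 141440 - 1560*I*√2 ≈ 1.4144e+5 - 2206.2*I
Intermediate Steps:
F = 11 (F = 2 - 1*(-9) = 2 + 9 = 11)
a(C) = -15 (a(C) = -4 - 1*11 = -4 - 11 = -15)
l(j) = 20 + j
Z = -3 + 3*I*√2 (Z = -3 + √((20 - 23) - 15) = -3 + √(-3 - 15) = -3 + √(-18) = -3 + 3*I*√2 ≈ -3.0 + 4.2426*I)
u = -520 (u = (-8 - 2) - 510 = -10 - 510 = -520)
(-269 + Z)*u = (-269 + (-3 + 3*I*√2))*(-520) = (-272 + 3*I*√2)*(-520) = 141440 - 1560*I*√2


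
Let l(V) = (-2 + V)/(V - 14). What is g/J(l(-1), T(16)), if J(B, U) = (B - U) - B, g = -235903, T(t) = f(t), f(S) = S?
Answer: 235903/16 ≈ 14744.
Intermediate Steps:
T(t) = t
l(V) = (-2 + V)/(-14 + V)
J(B, U) = -U
g/J(l(-1), T(16)) = -235903/((-1*16)) = -235903/(-16) = -235903*(-1/16) = 235903/16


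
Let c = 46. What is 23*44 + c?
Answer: 1058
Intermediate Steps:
23*44 + c = 23*44 + 46 = 1012 + 46 = 1058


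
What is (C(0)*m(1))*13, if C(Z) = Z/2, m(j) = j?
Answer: 0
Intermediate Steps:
C(Z) = Z/2 (C(Z) = Z*(½) = Z/2)
(C(0)*m(1))*13 = (((½)*0)*1)*13 = (0*1)*13 = 0*13 = 0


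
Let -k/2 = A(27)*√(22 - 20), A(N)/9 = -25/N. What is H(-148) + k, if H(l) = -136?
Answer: -136 + 50*√2/3 ≈ -112.43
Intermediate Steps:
A(N) = -225/N (A(N) = 9*(-25/N) = -225/N)
k = 50*√2/3 (k = -2*(-225/27)*√(22 - 20) = -2*(-225*1/27)*√2 = -(-50)*√2/3 = 50*√2/3 ≈ 23.570)
H(-148) + k = -136 + 50*√2/3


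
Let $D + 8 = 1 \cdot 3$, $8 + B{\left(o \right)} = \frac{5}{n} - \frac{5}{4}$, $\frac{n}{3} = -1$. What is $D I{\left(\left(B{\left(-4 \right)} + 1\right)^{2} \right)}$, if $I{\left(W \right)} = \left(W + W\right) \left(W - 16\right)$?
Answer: $- \frac{839534885}{10368} \approx -80974.0$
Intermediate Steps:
$n = -3$ ($n = 3 \left(-1\right) = -3$)
$B{\left(o \right)} = - \frac{131}{12}$ ($B{\left(o \right)} = -8 + \left(\frac{5}{-3} - \frac{5}{4}\right) = -8 + \left(5 \left(- \frac{1}{3}\right) - \frac{5}{4}\right) = -8 - \frac{35}{12} = - \frac{131}{12}$)
$I{\left(W \right)} = 2 W \left(-16 + W\right)$
$D = -5$ ($D = -8 + 1 \cdot 3 = -8 + 3 = -5$)
$D I{\left(\left(B{\left(-4 \right)} + 1\right)^{2} \right)} = - 5 \cdot 2 \left(- \frac{131}{12} + 1\right)^{2} \left(-16 + \left(- \frac{131}{12} + 1\right)^{2}\right) = - 5 \cdot 2 \left(- \frac{119}{12}\right)^{2} \left(-16 + \left(- \frac{119}{12}\right)^{2}\right) = - 5 \cdot 2 \cdot \frac{14161}{144} \left(-16 + \frac{14161}{144}\right) = - 5 \cdot 2 \cdot \frac{14161}{144} \cdot \frac{11857}{144} = \left(-5\right) \frac{167906977}{10368} = - \frac{839534885}{10368}$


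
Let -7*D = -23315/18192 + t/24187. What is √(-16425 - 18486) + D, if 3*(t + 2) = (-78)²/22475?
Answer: 12674880701899/69224558146800 + 9*I*√431 ≈ 0.1831 + 186.84*I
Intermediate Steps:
t = -42922/22475 (t = -2 + ((-78)²/22475)/3 = -2 + (6084*(1/22475))/3 = -2 + (⅓)*(6084/22475) = -2 + 2028/22475 = -42922/22475 ≈ -1.9098)
D = 12674880701899/69224558146800 (D = -(-23315/18192 - 42922/22475/24187)/7 = -(-23315*1/18192 - 42922/22475*1/24187)/7 = -(-23315/18192 - 42922/543602825)/7 = -⅐*(-12674880701899/9889222592400) = 12674880701899/69224558146800 ≈ 0.18310)
√(-16425 - 18486) + D = √(-16425 - 18486) + 12674880701899/69224558146800 = √(-34911) + 12674880701899/69224558146800 = 9*I*√431 + 12674880701899/69224558146800 = 12674880701899/69224558146800 + 9*I*√431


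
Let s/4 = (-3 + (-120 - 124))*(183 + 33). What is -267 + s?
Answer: -213675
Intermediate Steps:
s = -213408 (s = 4*((-3 + (-120 - 124))*(183 + 33)) = 4*((-3 - 244)*216) = 4*(-247*216) = 4*(-53352) = -213408)
-267 + s = -267 - 213408 = -213675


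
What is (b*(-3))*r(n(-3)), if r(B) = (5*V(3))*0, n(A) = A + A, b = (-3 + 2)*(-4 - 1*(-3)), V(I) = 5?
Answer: 0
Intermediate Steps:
b = 1 (b = -(-4 + 3) = -1*(-1) = 1)
n(A) = 2*A
r(B) = 0 (r(B) = (5*5)*0 = 25*0 = 0)
(b*(-3))*r(n(-3)) = (1*(-3))*0 = -3*0 = 0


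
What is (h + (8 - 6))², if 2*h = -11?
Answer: 49/4 ≈ 12.250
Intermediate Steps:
h = -11/2 (h = (½)*(-11) = -11/2 ≈ -5.5000)
(h + (8 - 6))² = (-11/2 + (8 - 6))² = (-11/2 + 2)² = (-7/2)² = 49/4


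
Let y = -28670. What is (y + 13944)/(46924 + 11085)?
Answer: -14726/58009 ≈ -0.25386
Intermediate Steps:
(y + 13944)/(46924 + 11085) = (-28670 + 13944)/(46924 + 11085) = -14726/58009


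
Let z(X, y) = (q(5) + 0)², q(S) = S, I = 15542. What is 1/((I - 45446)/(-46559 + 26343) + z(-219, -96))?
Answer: 361/9559 ≈ 0.037765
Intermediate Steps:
z(X, y) = 25 (z(X, y) = (5 + 0)² = 5² = 25)
1/((I - 45446)/(-46559 + 26343) + z(-219, -96)) = 1/((15542 - 45446)/(-46559 + 26343) + 25) = 1/(-29904/(-20216) + 25) = 1/(-29904*(-1/20216) + 25) = 1/(534/361 + 25) = 1/(9559/361) = 361/9559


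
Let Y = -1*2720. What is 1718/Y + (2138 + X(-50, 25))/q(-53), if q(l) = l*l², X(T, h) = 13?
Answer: -130810703/202472720 ≈ -0.64607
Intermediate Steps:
Y = -2720
q(l) = l³
1718/Y + (2138 + X(-50, 25))/q(-53) = 1718/(-2720) + (2138 + 13)/((-53)³) = 1718*(-1/2720) + 2151/(-148877) = -859/1360 + 2151*(-1/148877) = -859/1360 - 2151/148877 = -130810703/202472720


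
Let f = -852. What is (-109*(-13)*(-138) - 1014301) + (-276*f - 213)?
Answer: -974908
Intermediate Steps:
(-109*(-13)*(-138) - 1014301) + (-276*f - 213) = (-109*(-13)*(-138) - 1014301) + (-276*(-852) - 213) = (1417*(-138) - 1014301) + (235152 - 213) = (-195546 - 1014301) + 234939 = -1209847 + 234939 = -974908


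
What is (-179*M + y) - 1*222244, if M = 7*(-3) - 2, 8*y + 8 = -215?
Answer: -1745239/8 ≈ -2.1816e+5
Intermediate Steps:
y = -223/8 (y = -1 + (⅛)*(-215) = -1 - 215/8 = -223/8 ≈ -27.875)
M = -23 (M = -21 - 2 = -23)
(-179*M + y) - 1*222244 = (-179*(-23) - 223/8) - 1*222244 = (4117 - 223/8) - 222244 = 32713/8 - 222244 = -1745239/8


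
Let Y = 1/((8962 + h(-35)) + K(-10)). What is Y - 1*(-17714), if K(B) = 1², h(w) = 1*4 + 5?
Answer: 158930009/8972 ≈ 17714.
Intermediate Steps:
h(w) = 9 (h(w) = 4 + 5 = 9)
K(B) = 1
Y = 1/8972 (Y = 1/((8962 + 9) + 1) = 1/(8971 + 1) = 1/8972 ≈ 0.00011146)
Y - 1*(-17714) = 1/8972 - 1*(-17714) = 1/8972 + 17714 = 158930009/8972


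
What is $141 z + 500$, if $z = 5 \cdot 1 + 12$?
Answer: $2897$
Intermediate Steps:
$z = 17$ ($z = 5 + 12 = 17$)
$141 z + 500 = 141 \cdot 17 + 500 = 2397 + 500 = 2897$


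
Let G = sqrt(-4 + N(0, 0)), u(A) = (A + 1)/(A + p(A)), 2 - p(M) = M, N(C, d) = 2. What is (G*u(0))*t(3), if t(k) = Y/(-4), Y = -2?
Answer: I*sqrt(2)/4 ≈ 0.35355*I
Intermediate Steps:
p(M) = 2 - M
t(k) = 1/2 (t(k) = -2/(-4) = -2*(-1/4) = 1/2)
u(A) = 1/2 + A/2 (u(A) = (A + 1)/(A + (2 - A)) = (1 + A)/2 = (1 + A)*(1/2) = 1/2 + A/2)
G = I*sqrt(2) (G = sqrt(-4 + 2) = sqrt(-2) = I*sqrt(2) ≈ 1.4142*I)
(G*u(0))*t(3) = ((I*sqrt(2))*(1/2 + (1/2)*0))*(1/2) = ((I*sqrt(2))*(1/2 + 0))*(1/2) = ((I*sqrt(2))*(1/2))*(1/2) = (I*sqrt(2)/2)*(1/2) = I*sqrt(2)/4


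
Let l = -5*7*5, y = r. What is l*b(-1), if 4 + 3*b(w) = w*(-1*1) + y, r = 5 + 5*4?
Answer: -3850/3 ≈ -1283.3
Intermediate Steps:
r = 25 (r = 5 + 20 = 25)
y = 25
b(w) = 7 - w/3 (b(w) = -4/3 + (w*(-1*1) + 25)/3 = -4/3 + (w*(-1) + 25)/3 = -4/3 + (-w + 25)/3 = -4/3 + (25 - w)/3 = -4/3 + (25/3 - w/3) = 7 - w/3)
l = -175 (l = -35*5 = -175)
l*b(-1) = -175*(7 - ⅓*(-1)) = -175*(7 + ⅓) = -175*22/3 = -3850/3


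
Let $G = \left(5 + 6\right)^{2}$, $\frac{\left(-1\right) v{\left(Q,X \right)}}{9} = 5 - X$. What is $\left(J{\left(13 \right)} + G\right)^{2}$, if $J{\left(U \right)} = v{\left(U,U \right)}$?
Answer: $37249$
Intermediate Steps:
$v{\left(Q,X \right)} = -45 + 9 X$ ($v{\left(Q,X \right)} = - 9 \left(5 - X\right) = -45 + 9 X$)
$J{\left(U \right)} = -45 + 9 U$
$G = 121$ ($G = 11^{2} = 121$)
$\left(J{\left(13 \right)} + G\right)^{2} = \left(\left(-45 + 9 \cdot 13\right) + 121\right)^{2} = \left(\left(-45 + 117\right) + 121\right)^{2} = \left(72 + 121\right)^{2} = 193^{2} = 37249$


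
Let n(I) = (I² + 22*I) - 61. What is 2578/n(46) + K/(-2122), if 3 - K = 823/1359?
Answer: 3712225613/4422304233 ≈ 0.83943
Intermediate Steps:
K = 3254/1359 (K = 3 - 823/1359 = 3254/1359 ≈ 2.3944)
n(I) = -61 + I² + 22*I
2578/n(46) + K/(-2122) = 2578/(-61 + 46² + 22*46) + (3254/1359)/(-2122) = 2578/(-61 + 2116 + 1012) + (3254/1359)*(-1/2122) = 2578/3067 - 1627/1441899 = 3712225613/4422304233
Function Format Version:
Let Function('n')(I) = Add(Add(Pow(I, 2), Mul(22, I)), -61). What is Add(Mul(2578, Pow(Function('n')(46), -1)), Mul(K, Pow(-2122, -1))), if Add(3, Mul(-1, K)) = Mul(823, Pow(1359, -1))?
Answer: Rational(3712225613, 4422304233) ≈ 0.83943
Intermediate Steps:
K = Rational(3254, 1359) (K = Add(3, Mul(-1, Mul(823, Pow(1359, -1)))) = Add(3, Mul(-1, Mul(823, Rational(1, 1359)))) = Add(3, Mul(-1, Rational(823, 1359))) = Add(3, Rational(-823, 1359)) = Rational(3254, 1359) ≈ 2.3944)
Function('n')(I) = Add(-61, Pow(I, 2), Mul(22, I))
Add(Mul(2578, Pow(Function('n')(46), -1)), Mul(K, Pow(-2122, -1))) = Add(Mul(2578, Pow(Add(-61, Pow(46, 2), Mul(22, 46)), -1)), Mul(Rational(3254, 1359), Pow(-2122, -1))) = Add(Mul(2578, Pow(Add(-61, 2116, 1012), -1)), Mul(Rational(3254, 1359), Rational(-1, 2122))) = Add(Mul(2578, Pow(3067, -1)), Rational(-1627, 1441899)) = Add(Mul(2578, Rational(1, 3067)), Rational(-1627, 1441899)) = Add(Rational(2578, 3067), Rational(-1627, 1441899)) = Rational(3712225613, 4422304233)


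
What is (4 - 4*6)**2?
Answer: 400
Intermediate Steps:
(4 - 4*6)**2 = (4 - 2*12)**2 = (4 - 24)**2 = (-20)**2 = 400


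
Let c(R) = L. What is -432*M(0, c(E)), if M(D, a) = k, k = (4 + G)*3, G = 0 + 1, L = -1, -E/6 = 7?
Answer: -6480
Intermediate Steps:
E = -42 (E = -6*7 = -42)
c(R) = -1
G = 1
k = 15 (k = (4 + 1)*3 = 5*3 = 15)
M(D, a) = 15
-432*M(0, c(E)) = -432*15 = -6480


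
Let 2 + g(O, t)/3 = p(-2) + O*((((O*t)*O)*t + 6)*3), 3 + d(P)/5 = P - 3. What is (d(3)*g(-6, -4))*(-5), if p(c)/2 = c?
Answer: -2358450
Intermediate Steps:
d(P) = -30 + 5*P (d(P) = -15 + 5*(P - 3) = -15 + 5*(-3 + P) = -15 + (-15 + 5*P) = -30 + 5*P)
p(c) = 2*c
g(O, t) = -18 + 3*O*(18 + 3*O²*t²) (g(O, t) = -6 + 3*(2*(-2) + O*((((O*t)*O)*t + 6)*3)) = -6 + 3*(-4 + O*(((t*O²)*t + 6)*3)) = -6 + 3*(-4 + O*((O²*t² + 6)*3)) = -6 + 3*(-4 + O*((6 + O²*t²)*3)) = -6 + 3*(-4 + O*(18 + 3*O²*t²)) = -6 + (-12 + 3*O*(18 + 3*O²*t²)) = -18 + 3*O*(18 + 3*O²*t²))
(d(3)*g(-6, -4))*(-5) = ((-30 + 5*3)*(-18 + 54*(-6) + 9*(-6)³*(-4)²))*(-5) = ((-30 + 15)*(-18 - 324 + 9*(-216)*16))*(-5) = -15*(-18 - 324 - 31104)*(-5) = -15*(-31446)*(-5) = 471690*(-5) = -2358450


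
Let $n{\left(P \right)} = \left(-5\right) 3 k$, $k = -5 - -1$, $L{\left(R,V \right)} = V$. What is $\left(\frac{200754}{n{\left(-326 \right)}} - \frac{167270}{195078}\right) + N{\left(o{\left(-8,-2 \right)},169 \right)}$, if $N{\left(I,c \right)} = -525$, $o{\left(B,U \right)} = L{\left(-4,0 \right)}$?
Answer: $\frac{2750641301}{975390} \approx 2820.0$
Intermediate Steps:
$o{\left(B,U \right)} = 0$
$k = -4$ ($k = -5 + 1 = -4$)
$n{\left(P \right)} = 60$ ($n{\left(P \right)} = \left(-5\right) 3 \left(-4\right) = \left(-15\right) \left(-4\right) = 60$)
$\left(\frac{200754}{n{\left(-326 \right)}} - \frac{167270}{195078}\right) + N{\left(o{\left(-8,-2 \right)},169 \right)} = \left(\frac{200754}{60} - \frac{167270}{195078}\right) - 525 = \left(200754 \cdot \frac{1}{60} - \frac{83635}{97539}\right) - 525 = \left(\frac{33459}{10} - \frac{83635}{97539}\right) - 525 = \frac{3262721051}{975390} - 525 = \frac{2750641301}{975390}$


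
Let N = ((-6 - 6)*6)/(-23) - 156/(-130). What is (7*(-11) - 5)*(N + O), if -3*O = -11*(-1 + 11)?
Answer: -1159808/345 ≈ -3361.8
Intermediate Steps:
O = 110/3 (O = -(-11)*(-1 + 11)/3 = -(-11)*10/3 = -⅓*(-110) = 110/3 ≈ 36.667)
N = 498/115 (N = -12*6*(-1/23) - 156*(-1/130) = -72*(-1/23) + 6/5 = 72/23 + 6/5 = 498/115 ≈ 4.3304)
(7*(-11) - 5)*(N + O) = (7*(-11) - 5)*(498/115 + 110/3) = (-77 - 5)*(14144/345) = -82*14144/345 = -1159808/345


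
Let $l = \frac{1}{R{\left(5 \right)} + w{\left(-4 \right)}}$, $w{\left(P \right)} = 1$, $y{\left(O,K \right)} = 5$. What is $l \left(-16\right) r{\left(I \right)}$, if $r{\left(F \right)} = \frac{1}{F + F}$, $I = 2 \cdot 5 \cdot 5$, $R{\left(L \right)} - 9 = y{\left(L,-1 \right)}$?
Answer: $- \frac{4}{375} \approx -0.010667$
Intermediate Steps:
$R{\left(L \right)} = 14$ ($R{\left(L \right)} = 9 + 5 = 14$)
$I = 50$ ($I = 10 \cdot 5 = 50$)
$r{\left(F \right)} = \frac{1}{2 F}$
$l = \frac{1}{15}$ ($l = \frac{1}{14 + 1} = \frac{1}{15} \approx 0.066667$)
$l \left(-16\right) r{\left(I \right)} = \frac{1}{15} \left(-16\right) \frac{1}{2 \cdot 50} = - \frac{16 \cdot \frac{1}{2} \cdot \frac{1}{50}}{15} = \left(- \frac{16}{15}\right) \frac{1}{100} = - \frac{4}{375}$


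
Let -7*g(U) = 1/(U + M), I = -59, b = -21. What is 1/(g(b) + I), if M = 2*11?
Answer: -7/414 ≈ -0.016908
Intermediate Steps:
M = 22
g(U) = -1/(7*(22 + U)) (g(U) = -1/(7*(U + 22)) = -1/(7*(22 + U)))
1/(g(b) + I) = 1/(-1/(154 + 7*(-21)) - 59) = 1/(-1/(154 - 147) - 59) = 1/(-1/7 - 59) = 1/(-1*⅐ - 59) = 1/(-⅐ - 59) = 1/(-414/7) = -7/414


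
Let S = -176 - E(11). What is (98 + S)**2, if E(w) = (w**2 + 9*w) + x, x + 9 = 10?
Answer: 89401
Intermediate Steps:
x = 1 (x = -9 + 10 = 1)
E(w) = 1 + w**2 + 9*w (E(w) = (w**2 + 9*w) + 1 = 1 + w**2 + 9*w)
S = -397 (S = -176 - (1 + 11**2 + 9*11) = -176 - (1 + 121 + 99) = -176 - 1*221 = -176 - 221 = -397)
(98 + S)**2 = (98 - 397)**2 = (-299)**2 = 89401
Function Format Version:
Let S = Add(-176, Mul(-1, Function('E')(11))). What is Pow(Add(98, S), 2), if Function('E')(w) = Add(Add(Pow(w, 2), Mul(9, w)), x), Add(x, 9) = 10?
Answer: 89401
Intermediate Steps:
x = 1 (x = Add(-9, 10) = 1)
Function('E')(w) = Add(1, Pow(w, 2), Mul(9, w)) (Function('E')(w) = Add(Add(Pow(w, 2), Mul(9, w)), 1) = Add(1, Pow(w, 2), Mul(9, w)))
S = -397 (S = Add(-176, Mul(-1, Add(1, Pow(11, 2), Mul(9, 11)))) = Add(-176, Mul(-1, Add(1, 121, 99))) = Add(-176, Mul(-1, 221)) = Add(-176, -221) = -397)
Pow(Add(98, S), 2) = Pow(Add(98, -397), 2) = Pow(-299, 2) = 89401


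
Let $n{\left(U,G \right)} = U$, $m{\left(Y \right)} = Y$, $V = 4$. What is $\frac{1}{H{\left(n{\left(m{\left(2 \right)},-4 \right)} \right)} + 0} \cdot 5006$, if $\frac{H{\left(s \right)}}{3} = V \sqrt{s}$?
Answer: $\frac{2503 \sqrt{2}}{12} \approx 294.98$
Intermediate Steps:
$H{\left(s \right)} = 12 \sqrt{s}$ ($H{\left(s \right)} = 3 \cdot 4 \sqrt{s} = 12 \sqrt{s}$)
$\frac{1}{H{\left(n{\left(m{\left(2 \right)},-4 \right)} \right)} + 0} \cdot 5006 = \frac{1}{12 \sqrt{2} + 0} \cdot 5006 = \frac{1}{12 \sqrt{2}} \cdot 5006 = \frac{\sqrt{2}}{24} \cdot 5006 = \frac{2503 \sqrt{2}}{12}$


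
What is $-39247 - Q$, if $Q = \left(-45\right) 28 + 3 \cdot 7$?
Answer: $-38008$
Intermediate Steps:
$Q = -1239$ ($Q = -1260 + 21 = -1239$)
$-39247 - Q = -39247 - -1239 = -39247 + 1239 = -38008$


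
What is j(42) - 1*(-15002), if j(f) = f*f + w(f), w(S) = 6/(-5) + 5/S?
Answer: 3520633/210 ≈ 16765.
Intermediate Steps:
w(S) = -6/5 + 5/S (w(S) = 6*(-1/5) + 5/S = -6/5 + 5/S)
j(f) = -6/5 + f**2 + 5/f (j(f) = f*f + (-6/5 + 5/f) = f**2 + (-6/5 + 5/f) = -6/5 + f**2 + 5/f)
j(42) - 1*(-15002) = (-6/5 + 42**2 + 5/42) - 1*(-15002) = (-6/5 + 1764 + 5*(1/42)) + 15002 = (-6/5 + 1764 + 5/42) + 15002 = 370213/210 + 15002 = 3520633/210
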